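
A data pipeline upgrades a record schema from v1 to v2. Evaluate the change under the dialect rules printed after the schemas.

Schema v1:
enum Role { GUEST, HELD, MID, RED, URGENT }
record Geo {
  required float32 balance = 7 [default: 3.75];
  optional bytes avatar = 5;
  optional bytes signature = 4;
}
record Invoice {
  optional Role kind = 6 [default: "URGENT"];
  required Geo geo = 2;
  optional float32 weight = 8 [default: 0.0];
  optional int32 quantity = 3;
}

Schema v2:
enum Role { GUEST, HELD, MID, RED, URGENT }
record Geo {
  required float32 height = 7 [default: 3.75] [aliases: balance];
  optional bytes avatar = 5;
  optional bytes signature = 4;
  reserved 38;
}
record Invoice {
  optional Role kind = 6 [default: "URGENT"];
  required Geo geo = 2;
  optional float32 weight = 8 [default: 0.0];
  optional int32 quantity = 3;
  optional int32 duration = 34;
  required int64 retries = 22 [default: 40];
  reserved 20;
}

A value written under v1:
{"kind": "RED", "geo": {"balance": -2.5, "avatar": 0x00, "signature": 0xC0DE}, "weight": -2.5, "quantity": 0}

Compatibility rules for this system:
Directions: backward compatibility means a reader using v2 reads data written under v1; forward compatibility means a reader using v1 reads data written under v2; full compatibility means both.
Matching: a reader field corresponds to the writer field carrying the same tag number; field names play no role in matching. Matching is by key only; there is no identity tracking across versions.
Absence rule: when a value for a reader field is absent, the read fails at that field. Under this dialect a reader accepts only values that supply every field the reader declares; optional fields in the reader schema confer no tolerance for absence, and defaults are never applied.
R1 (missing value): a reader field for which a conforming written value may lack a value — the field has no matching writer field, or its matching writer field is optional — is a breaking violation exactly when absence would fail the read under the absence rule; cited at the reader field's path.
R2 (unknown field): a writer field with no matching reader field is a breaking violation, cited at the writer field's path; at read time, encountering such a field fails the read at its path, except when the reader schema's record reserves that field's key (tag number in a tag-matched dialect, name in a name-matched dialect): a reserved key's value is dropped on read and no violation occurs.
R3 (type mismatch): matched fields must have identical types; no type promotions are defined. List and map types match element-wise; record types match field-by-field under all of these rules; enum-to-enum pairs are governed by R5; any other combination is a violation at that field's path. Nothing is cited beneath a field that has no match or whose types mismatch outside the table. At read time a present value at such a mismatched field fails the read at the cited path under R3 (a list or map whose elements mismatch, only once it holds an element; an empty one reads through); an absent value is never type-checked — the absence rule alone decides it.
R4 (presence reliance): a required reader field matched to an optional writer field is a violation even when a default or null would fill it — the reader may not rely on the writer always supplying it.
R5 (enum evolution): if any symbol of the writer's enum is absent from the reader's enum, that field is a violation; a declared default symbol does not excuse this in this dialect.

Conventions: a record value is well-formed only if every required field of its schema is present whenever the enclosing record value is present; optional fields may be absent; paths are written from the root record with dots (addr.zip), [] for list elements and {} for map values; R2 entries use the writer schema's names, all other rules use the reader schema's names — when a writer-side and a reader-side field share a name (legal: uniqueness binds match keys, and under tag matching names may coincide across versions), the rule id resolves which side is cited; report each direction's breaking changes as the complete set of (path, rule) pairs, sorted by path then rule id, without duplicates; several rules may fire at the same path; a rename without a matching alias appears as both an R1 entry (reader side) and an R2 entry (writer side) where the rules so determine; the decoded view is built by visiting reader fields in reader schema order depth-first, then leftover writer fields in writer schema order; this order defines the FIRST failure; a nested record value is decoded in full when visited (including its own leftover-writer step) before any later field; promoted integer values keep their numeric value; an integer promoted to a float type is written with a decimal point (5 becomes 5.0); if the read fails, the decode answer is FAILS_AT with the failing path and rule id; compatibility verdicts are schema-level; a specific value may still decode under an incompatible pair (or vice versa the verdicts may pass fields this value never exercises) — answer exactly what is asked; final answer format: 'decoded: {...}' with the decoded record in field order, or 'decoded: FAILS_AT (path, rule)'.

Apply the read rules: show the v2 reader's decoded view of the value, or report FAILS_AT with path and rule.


arrows below run writer -> reader for Invoice
migrating the Invoice value to v2:
  kind := "RED"
  geo.height := -2.5 (from writer balance)
  geo.avatar := 0x00
  geo.signature := 0xC0DE
  weight := -2.5
  quantity := 0
  read fails at duration under R1 (no fill)
  => FAILS_AT (duration, R1)
remaining Invoice differences; none change what is asked:
  added field retries to record Invoice: required int64, tag 22, default 40 (in v2 it sits last) -> schema-level compatibility only; this Invoice value's decode is unchanged
  renamed field balance to height in record Geo (alias balance declared on the renamed field) -> fires no rule on Invoice under this dialect and leaves the result unchanged

decoded: FAILS_AT (duration, R1)


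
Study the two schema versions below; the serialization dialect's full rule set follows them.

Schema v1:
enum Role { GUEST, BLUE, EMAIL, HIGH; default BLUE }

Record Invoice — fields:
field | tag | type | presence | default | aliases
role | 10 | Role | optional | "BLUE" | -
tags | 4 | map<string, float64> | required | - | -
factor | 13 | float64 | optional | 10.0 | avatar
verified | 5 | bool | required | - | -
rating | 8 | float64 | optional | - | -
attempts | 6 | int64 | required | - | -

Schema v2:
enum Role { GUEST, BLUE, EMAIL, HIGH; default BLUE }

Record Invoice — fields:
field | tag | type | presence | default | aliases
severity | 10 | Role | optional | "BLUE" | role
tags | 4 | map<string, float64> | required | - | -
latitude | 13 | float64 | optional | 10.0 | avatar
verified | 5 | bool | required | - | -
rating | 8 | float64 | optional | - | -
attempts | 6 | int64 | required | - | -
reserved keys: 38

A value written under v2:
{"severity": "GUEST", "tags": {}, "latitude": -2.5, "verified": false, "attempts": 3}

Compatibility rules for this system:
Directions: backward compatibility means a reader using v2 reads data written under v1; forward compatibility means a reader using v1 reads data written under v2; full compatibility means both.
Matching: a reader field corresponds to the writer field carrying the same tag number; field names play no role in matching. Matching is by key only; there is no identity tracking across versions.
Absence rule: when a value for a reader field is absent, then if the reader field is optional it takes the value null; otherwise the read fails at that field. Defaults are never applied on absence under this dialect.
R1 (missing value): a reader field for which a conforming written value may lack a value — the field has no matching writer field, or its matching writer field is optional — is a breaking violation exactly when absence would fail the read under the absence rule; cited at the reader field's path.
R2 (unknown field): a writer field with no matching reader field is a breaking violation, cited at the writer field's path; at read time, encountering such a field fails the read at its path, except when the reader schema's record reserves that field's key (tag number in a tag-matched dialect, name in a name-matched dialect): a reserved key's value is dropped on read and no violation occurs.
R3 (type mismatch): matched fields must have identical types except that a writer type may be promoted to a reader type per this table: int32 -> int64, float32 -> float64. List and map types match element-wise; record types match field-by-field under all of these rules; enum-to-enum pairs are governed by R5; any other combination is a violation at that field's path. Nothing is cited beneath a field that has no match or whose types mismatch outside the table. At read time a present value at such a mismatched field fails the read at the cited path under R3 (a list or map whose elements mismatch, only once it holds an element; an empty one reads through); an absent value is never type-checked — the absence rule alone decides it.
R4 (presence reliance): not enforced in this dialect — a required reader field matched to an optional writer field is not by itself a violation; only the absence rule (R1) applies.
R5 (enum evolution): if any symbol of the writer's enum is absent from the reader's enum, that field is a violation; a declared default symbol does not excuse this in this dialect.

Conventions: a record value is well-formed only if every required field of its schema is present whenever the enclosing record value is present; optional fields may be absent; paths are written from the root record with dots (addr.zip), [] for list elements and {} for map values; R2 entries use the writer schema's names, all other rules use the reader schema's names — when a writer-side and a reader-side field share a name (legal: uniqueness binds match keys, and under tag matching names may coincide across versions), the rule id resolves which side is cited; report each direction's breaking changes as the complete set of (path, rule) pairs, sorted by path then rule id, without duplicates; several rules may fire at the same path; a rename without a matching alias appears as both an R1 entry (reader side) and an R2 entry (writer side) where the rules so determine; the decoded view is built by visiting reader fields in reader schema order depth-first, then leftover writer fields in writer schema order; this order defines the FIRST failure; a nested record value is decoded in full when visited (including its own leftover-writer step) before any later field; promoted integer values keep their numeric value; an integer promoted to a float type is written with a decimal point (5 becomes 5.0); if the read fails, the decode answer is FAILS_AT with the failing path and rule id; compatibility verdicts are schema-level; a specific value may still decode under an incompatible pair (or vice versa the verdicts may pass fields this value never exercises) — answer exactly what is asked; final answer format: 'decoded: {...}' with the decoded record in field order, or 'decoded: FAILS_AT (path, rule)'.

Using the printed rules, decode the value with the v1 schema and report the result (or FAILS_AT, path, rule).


decoded: {"role": "GUEST", "tags": {}, "factor": -2.5, "verified": false, "rating": null, "attempts": 3}

each type pair in Invoice: writer, then reader
decode walk for Invoice under reader schema v1:
  role := "GUEST" (from writer severity)
  tags := {}
  factor := -2.5 (from writer latitude)
  verified := false
  rating := null (missing; optional => null)
  attempts := 3
  => decoded: {"role": "GUEST", "tags": {}, "factor": -2.5, "verified": false, "rating": null, "attempts": 3}
ruling out the remaining Invoice differences:
  renamed field factor to latitude in record Invoice -> inert under this dialect — no rule fires on Invoice and the result does not move
  renamed field role to severity in record Invoice (alias role declared on the renamed field) -> inert under this dialect — no rule fires on Invoice and the result does not move


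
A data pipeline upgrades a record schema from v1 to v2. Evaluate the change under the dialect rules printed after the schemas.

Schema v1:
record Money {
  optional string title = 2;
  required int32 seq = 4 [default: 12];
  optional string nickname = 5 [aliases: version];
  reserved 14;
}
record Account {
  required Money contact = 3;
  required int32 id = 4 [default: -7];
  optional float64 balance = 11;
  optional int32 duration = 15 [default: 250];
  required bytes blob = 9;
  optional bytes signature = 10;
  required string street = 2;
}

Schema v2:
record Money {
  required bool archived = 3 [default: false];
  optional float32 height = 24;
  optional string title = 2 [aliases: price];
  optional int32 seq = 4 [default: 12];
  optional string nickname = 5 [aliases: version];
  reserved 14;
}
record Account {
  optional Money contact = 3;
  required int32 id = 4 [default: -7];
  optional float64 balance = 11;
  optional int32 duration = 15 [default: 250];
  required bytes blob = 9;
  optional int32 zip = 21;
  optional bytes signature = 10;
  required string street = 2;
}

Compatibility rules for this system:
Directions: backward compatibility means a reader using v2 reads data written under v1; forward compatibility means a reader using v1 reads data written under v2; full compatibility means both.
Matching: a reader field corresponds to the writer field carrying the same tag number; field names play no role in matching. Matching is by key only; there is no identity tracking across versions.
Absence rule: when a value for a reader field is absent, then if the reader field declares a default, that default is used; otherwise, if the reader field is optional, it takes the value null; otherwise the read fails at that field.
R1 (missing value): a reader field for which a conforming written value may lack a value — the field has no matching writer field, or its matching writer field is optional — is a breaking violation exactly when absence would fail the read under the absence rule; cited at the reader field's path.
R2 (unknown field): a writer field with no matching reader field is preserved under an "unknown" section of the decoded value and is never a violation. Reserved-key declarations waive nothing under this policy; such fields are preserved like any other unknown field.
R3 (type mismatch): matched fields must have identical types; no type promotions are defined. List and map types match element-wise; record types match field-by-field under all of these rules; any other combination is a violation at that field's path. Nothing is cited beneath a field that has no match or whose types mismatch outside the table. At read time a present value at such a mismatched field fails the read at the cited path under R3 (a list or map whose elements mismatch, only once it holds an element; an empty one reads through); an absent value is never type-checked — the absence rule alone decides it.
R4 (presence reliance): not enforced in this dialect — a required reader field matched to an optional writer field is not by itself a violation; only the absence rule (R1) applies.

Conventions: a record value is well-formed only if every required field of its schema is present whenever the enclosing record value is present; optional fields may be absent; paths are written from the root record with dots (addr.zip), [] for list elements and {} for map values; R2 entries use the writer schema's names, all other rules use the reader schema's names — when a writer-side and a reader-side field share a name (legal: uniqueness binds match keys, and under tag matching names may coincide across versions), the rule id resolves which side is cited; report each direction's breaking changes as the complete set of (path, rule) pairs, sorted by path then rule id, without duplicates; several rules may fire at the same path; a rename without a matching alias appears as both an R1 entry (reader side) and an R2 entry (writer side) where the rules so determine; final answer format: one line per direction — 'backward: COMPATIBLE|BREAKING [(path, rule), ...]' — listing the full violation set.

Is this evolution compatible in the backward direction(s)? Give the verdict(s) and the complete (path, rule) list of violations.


backward: COMPATIBLE []

each type pair in Account: writer, then reader
backward on Account — v2 reading data written by v1:
  contact <- contact (Money -> Money, writer required)
  id <- id (int32 -> int32, writer required)
  balance <- balance (float64 -> float64, writer optional)
  duration <- duration (int32 -> int32, writer optional)
  blob <- blob (bytes -> bytes, writer required)
  zip has no writer counterpart
  signature <- signature (bytes -> bytes, writer optional)
  street <- street (string -> string, writer required)
  contact.archived has no writer counterpart
  contact.height has no writer counterpart
  contact.title <- contact.title (string -> string, writer optional)
  contact.seq <- contact.seq (int32 -> int32, writer required)
  contact.nickname <- contact.nickname (string -> string, writer optional)
  => backward verdict for Account: COMPATIBLE, no violations
ruling out the remaining Account differences:
  field seq in record Money: required changed to optional -> no rule fires on it in Account's dialect; the asked verdict holds
  added field height to record Money: optional float32, tag 24 (in v2 it sits immediately before title) -> no rule fires on it in Account's dialect; the asked verdict holds
  field contact in record Account: required changed to optional -> matters only for Account's forward compatibility — outside the asked direction
  added field archived to record Money: required bool, tag 3, default false (in v2 it sits immediately before title) -> no rule fires on it in Account's dialect; the asked verdict holds
  added field zip to record Account: optional int32, tag 21 (in v2 it sits immediately before signature) -> no rule fires on it in Account's dialect; the asked verdict holds


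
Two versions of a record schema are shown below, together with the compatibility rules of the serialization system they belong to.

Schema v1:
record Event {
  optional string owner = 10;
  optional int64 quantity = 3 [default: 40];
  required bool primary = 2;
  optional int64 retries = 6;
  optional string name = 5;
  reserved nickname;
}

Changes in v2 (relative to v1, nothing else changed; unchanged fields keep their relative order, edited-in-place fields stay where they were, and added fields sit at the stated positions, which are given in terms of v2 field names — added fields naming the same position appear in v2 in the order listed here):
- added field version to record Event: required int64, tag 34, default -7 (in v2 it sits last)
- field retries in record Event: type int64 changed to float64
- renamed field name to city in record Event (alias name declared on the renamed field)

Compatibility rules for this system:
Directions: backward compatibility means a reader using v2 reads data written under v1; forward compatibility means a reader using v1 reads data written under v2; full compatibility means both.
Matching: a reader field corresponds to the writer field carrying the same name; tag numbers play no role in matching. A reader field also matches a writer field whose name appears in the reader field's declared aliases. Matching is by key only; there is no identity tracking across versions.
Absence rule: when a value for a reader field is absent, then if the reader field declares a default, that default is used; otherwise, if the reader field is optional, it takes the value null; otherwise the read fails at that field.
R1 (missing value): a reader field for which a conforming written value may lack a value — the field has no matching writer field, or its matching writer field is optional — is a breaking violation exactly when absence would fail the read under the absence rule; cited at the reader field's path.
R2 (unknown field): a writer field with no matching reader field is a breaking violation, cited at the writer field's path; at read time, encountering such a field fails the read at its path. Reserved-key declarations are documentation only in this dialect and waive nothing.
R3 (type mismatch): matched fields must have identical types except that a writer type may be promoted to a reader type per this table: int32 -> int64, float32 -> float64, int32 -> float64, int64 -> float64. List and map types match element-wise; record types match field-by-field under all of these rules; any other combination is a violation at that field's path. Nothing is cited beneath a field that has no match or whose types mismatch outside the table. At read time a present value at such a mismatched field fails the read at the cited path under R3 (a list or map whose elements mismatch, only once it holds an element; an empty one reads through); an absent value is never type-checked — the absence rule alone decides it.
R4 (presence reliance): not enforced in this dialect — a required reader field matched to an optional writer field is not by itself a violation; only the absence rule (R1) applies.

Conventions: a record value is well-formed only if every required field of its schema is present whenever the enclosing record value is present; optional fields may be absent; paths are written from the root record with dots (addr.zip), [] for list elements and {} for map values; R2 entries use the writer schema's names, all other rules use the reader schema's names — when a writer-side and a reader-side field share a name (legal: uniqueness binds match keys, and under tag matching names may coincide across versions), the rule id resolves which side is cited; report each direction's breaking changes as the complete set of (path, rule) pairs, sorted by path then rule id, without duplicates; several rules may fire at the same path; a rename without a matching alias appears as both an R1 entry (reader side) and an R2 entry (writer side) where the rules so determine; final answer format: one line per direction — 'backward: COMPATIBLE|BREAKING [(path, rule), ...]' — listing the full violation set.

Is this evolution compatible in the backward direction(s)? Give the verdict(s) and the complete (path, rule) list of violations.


in Event below, arrows point writer -> reader
backward on Event — v2 reading data written by v1:
  writer optional, string -> string: reader owner maps from writer owner
  writer optional, int64 -> int64: reader quantity maps from writer quantity
  writer required, bool -> bool: reader primary maps from writer primary
  writer optional, int64 -> float64: reader retries maps from writer retries
  writer optional, string -> string: reader city maps from writer name
  version: no writer match
  => backward: COMPATIBLE
the other Event changes do not affect what is asked:
  added field version to record Event: required int64, tag 34, default -7 (in v2 it sits last) -> affects forward compatibility only, which is not asked
  field retries in record Event: type int64 changed to float64 -> affects forward compatibility only, which is not asked
  renamed field name to city in record Event (alias name declared on the renamed field) -> affects forward compatibility only, which is not asked

backward: COMPATIBLE []


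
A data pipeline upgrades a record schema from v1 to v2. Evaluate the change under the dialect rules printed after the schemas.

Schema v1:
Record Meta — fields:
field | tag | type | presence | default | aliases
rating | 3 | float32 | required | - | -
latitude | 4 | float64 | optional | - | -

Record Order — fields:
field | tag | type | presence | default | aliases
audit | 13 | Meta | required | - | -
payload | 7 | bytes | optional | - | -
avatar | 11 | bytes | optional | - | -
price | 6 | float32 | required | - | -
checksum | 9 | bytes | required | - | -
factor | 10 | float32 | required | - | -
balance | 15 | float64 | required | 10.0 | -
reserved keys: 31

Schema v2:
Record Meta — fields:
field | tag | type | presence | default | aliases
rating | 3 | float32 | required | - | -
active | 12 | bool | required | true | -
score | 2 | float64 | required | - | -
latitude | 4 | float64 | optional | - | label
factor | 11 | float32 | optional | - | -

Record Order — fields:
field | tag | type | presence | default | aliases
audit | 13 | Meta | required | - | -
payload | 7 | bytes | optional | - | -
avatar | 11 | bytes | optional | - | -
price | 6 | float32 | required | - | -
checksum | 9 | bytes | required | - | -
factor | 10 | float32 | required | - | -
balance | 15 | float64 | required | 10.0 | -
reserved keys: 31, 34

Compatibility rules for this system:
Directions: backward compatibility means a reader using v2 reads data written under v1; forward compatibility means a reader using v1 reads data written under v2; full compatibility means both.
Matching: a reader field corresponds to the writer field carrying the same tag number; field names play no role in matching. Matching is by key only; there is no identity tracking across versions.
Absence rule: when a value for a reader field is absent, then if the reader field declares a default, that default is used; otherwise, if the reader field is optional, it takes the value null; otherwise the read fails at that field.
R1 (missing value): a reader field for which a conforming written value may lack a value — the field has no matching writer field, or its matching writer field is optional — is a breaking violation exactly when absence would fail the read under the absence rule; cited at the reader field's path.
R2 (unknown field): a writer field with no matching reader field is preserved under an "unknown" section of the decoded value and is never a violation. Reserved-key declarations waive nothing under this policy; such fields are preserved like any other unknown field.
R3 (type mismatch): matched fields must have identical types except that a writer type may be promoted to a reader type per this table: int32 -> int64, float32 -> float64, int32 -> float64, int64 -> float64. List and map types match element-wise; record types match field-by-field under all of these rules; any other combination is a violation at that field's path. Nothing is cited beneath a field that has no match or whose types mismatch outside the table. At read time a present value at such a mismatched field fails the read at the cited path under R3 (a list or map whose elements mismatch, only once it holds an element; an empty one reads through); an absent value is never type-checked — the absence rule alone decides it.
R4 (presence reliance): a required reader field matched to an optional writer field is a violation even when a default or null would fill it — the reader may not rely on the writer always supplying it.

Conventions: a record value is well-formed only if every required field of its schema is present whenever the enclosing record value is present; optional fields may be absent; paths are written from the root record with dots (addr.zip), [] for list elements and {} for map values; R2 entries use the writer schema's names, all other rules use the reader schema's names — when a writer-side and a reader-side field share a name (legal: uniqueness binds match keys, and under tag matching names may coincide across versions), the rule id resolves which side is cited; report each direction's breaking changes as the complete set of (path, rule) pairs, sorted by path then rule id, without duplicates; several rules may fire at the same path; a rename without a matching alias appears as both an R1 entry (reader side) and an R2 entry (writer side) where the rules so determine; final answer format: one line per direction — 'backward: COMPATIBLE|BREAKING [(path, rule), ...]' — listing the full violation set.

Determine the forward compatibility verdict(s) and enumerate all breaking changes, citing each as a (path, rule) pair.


forward: COMPATIBLE []

in Order below, arrows point writer -> reader
checking forward for Order: reader v1 against writer v2:
  writer required, Meta -> Meta: reader audit maps from writer audit
  writer optional, bytes -> bytes: reader payload maps from writer payload
  writer optional, bytes -> bytes: reader avatar maps from writer avatar
  writer required, float32 -> float32: reader price maps from writer price
  writer required, bytes -> bytes: reader checksum maps from writer checksum
  writer required, float32 -> float32: reader factor maps from writer factor
  writer required, float64 -> float64: reader balance maps from writer balance
  writer required, float32 -> float32: reader audit.rating maps from writer audit.rating
  writer optional, float64 -> float64: reader audit.latitude maps from writer audit.latitude
  audit.active (writer side), unknown to reader
  audit.score (writer side), unknown to reader
  audit.factor (writer side), unknown to reader
  nothing fires on Order: forward is COMPATIBLE
the rest of the Order diff is inert for this question:
  added field factor to record Meta: optional float32, tag 11 (in v2 it sits last) -> fires no rule on Order, leaving the asked answer as it is
  added field score to record Meta: required float64, tag 2 (in v2 it sits immediately before latitude) -> fires only in the backward direction of Order, which is not asked here
  added field active to record Meta: required bool, tag 12, default true (in v2 it sits immediately before latitude) -> fires no rule on Order, leaving the asked answer as it is


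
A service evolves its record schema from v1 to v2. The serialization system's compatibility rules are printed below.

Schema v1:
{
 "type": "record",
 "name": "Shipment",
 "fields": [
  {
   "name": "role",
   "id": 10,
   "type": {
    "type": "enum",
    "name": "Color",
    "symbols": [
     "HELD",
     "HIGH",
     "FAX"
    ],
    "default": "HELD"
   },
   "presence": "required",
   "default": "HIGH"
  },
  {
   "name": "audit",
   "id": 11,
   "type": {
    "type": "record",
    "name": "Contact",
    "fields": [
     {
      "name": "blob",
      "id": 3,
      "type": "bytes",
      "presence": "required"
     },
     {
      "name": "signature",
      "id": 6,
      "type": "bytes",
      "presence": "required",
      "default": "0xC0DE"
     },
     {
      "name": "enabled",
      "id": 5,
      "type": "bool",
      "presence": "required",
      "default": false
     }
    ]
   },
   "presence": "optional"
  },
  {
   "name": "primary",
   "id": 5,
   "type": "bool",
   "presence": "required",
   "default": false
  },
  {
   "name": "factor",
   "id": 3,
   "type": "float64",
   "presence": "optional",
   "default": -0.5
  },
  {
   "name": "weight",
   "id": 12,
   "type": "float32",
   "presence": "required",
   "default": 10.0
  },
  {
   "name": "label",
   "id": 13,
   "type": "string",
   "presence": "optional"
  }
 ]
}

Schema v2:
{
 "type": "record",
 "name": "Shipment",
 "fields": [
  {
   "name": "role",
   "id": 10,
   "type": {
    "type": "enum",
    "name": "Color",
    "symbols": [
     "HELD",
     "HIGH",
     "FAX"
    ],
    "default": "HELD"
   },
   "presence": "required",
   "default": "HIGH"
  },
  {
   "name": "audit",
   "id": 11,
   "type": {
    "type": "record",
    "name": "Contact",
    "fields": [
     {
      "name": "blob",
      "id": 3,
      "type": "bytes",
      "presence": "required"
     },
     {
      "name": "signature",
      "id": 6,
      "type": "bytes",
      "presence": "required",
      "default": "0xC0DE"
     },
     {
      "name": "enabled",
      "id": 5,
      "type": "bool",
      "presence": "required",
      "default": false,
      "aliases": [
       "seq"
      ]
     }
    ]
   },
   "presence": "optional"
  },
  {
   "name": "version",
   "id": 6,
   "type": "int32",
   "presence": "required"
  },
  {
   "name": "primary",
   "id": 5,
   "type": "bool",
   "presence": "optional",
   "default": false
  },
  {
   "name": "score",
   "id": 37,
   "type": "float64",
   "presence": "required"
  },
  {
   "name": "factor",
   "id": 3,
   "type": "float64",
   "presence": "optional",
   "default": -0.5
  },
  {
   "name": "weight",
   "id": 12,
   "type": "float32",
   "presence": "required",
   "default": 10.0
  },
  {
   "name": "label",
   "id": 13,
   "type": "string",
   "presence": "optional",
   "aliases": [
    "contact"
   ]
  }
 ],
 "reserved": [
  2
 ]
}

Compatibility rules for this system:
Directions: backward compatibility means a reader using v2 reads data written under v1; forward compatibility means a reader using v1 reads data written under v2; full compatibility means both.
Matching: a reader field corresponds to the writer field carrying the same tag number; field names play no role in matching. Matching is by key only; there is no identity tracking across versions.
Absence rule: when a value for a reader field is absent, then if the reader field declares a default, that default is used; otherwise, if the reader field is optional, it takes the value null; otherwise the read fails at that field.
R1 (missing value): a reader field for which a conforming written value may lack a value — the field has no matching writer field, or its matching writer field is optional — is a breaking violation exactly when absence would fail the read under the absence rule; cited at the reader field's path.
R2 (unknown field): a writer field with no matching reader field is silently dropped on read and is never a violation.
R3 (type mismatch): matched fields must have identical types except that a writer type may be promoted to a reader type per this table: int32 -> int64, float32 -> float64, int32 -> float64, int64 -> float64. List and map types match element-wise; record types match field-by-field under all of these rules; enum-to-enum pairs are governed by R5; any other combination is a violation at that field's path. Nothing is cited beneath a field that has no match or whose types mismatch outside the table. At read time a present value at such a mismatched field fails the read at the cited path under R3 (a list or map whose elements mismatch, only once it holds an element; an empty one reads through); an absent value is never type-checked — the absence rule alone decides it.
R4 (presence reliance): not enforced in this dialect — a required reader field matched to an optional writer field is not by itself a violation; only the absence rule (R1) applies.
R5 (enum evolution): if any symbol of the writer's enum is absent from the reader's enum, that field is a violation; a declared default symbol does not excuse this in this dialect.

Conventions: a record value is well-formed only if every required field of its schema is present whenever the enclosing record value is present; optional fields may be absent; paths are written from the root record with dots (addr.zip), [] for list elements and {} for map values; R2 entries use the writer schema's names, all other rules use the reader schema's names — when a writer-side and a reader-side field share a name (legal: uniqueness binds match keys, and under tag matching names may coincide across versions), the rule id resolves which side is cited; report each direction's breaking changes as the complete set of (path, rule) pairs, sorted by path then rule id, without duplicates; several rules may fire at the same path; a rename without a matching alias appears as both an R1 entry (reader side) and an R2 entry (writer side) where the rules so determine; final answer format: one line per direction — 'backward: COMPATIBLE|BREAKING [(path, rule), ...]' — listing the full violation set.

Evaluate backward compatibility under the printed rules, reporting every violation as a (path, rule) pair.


in Shipment below, arrows point writer -> reader
backward for Shipment (reader v2, writer v1):
  writer required, Color -> Color: reader role maps from writer role
  writer optional, Contact -> Contact: reader audit maps from writer audit
  version has no writer counterpart
  writer required, bool -> bool: reader primary maps from writer primary
  score has no writer counterpart
  writer optional, float64 -> float64: reader factor maps from writer factor
  writer required, float32 -> float32: reader weight maps from writer weight
  writer optional, string -> string: reader label maps from writer label
  writer required, bytes -> bytes: reader audit.blob maps from writer audit.blob
  writer required, bytes -> bytes: reader audit.signature maps from writer audit.signature
  writer required, bool -> bool: reader audit.enabled maps from writer audit.enabled
  violation R1 at score
  violation R1 at version
  => 2 violation(s): backward is BREAKING for Shipment
ruling out the remaining Shipment differences:
  field primary in record Shipment: required changed to optional -> inert for the asked Shipment verdict: nothing fires

backward: BREAKING [(score, R1), (version, R1)]


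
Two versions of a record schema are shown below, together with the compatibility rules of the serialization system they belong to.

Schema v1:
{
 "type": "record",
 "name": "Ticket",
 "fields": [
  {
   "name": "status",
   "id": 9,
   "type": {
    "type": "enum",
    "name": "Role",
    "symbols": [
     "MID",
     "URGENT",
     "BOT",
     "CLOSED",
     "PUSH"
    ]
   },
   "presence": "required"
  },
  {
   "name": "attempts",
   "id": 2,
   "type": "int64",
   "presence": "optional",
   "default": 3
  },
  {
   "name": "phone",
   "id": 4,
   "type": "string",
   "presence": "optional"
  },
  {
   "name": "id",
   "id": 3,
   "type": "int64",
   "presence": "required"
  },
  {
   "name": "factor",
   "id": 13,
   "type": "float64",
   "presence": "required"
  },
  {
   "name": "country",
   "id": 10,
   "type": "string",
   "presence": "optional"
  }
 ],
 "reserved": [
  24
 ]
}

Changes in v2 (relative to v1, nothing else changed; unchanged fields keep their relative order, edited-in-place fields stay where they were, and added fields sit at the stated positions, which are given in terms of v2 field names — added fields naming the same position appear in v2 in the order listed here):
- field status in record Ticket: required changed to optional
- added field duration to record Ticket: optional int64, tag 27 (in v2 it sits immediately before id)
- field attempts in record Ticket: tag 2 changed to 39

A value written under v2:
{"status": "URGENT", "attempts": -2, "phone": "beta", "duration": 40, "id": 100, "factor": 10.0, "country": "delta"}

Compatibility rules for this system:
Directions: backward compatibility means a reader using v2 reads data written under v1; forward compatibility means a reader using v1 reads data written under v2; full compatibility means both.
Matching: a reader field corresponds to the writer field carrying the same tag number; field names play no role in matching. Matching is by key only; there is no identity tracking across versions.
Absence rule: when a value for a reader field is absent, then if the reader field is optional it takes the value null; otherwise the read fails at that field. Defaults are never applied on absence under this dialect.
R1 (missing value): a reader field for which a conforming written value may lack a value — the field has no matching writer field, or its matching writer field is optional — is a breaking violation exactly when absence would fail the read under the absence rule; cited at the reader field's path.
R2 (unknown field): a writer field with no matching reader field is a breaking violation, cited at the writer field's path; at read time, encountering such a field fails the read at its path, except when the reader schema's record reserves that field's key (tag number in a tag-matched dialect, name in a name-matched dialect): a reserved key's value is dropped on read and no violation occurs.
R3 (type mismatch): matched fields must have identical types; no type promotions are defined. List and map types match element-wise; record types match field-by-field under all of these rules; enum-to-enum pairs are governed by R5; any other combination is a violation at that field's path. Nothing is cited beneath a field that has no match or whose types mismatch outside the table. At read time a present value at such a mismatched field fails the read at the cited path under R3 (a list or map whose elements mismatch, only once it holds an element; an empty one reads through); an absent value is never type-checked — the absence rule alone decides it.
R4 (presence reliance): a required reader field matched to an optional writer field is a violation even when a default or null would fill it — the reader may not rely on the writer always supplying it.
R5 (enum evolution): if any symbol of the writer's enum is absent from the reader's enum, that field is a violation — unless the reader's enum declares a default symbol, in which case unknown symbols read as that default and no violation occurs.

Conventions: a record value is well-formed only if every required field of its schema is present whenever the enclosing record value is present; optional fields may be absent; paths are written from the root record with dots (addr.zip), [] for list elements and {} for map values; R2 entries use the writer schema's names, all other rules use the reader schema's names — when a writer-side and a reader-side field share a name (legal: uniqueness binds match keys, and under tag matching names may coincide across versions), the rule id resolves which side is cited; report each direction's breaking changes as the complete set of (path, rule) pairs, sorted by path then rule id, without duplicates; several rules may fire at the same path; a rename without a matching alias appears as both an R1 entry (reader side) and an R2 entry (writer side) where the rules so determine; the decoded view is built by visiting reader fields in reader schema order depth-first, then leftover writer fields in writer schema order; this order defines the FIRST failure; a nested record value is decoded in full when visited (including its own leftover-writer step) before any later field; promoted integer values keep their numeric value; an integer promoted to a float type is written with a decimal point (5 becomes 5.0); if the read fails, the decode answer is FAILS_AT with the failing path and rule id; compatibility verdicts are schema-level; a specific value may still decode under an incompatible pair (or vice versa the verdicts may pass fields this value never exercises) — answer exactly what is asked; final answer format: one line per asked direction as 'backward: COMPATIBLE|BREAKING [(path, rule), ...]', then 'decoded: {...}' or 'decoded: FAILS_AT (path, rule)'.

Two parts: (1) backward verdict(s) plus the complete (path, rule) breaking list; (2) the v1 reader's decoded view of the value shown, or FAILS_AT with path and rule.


backward: BREAKING [(attempts, R2)]; decoded: FAILS_AT (attempts, R2)

each type pair in Ticket: writer, then reader
backward for Ticket (reader v2, writer v1):
  status <- status (Role -> Role, writer required)
  attempts has no writer counterpart
  phone <- phone (string -> string, writer optional)
  duration has no writer counterpart
  id <- id (int64 -> int64, writer required)
  factor <- factor (float64 -> float64, writer required)
  country <- country (string -> string, writer optional)
  leftover writer field: attempts
  violation R2 at attempts
  => 1 violation(s): backward is BREAKING for Ticket
decode (reader v1):
  status := "URGENT"
  attempts := null (not supplied -> null)
  phone := "beta"
  id := 100
  factor := 10.0
  country := "delta"
  read fails at attempts under R2 (unknown field)
  => FAILS_AT (attempts, R2)
diffs on Ticket not affecting the asked answer:
  field status in record Ticket: required changed to optional -> fires only in the forward direction of Ticket, which is not asked here
  added field duration to record Ticket: optional int64, tag 27 (in v2 it sits immediately before id) -> fires only in the forward direction of Ticket, which is not asked here
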